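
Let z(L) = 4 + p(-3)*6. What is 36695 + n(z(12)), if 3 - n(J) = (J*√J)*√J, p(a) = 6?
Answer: 35098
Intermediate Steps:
z(L) = 40 (z(L) = 4 + 6*6 = 4 + 36 = 40)
n(J) = 3 - J² (n(J) = 3 - J*√J*√J = 3 - J^(3/2)*√J = 3 - J²)
36695 + n(z(12)) = 36695 + (3 - 1*40²) = 36695 + (3 - 1*1600) = 36695 + (3 - 1600) = 36695 - 1597 = 35098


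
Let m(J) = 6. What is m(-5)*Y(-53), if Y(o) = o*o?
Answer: 16854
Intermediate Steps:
Y(o) = o²
m(-5)*Y(-53) = 6*(-53)² = 6*2809 = 16854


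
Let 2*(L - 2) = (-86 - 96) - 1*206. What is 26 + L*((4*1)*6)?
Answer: -4582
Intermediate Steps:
L = -192 (L = 2 + ((-86 - 96) - 1*206)/2 = 2 + (-182 - 206)/2 = 2 + (1/2)*(-388) = 2 - 194 = -192)
26 + L*((4*1)*6) = 26 - 192*4*1*6 = 26 - 768*6 = 26 - 192*24 = 26 - 4608 = -4582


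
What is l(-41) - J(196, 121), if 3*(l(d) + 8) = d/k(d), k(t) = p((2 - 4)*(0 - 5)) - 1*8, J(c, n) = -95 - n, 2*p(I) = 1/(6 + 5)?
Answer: 110102/525 ≈ 209.72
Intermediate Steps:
p(I) = 1/22 (p(I) = 1/(2*(6 + 5)) = (½)/11 = (½)*(1/11) = 1/22)
k(t) = -175/22 (k(t) = 1/22 - 1*8 = 1/22 - 8 = -175/22)
l(d) = -8 - 22*d/525 (l(d) = -8 + (d/(-175/22))/3 = -8 + (d*(-22/175))/3 = -8 + (-22*d/175)/3 = -8 - 22*d/525)
l(-41) - J(196, 121) = (-8 - 22/525*(-41)) - (-95 - 1*121) = (-8 + 902/525) - (-95 - 121) = -3298/525 - 1*(-216) = -3298/525 + 216 = 110102/525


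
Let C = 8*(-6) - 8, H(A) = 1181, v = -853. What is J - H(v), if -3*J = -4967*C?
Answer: -281695/3 ≈ -93898.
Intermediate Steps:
C = -56 (C = -48 - 8 = -56)
J = -278152/3 (J = -(-4967)*(-56)/3 = -⅓*278152 = -278152/3 ≈ -92717.)
J - H(v) = -278152/3 - 1*1181 = -278152/3 - 1181 = -281695/3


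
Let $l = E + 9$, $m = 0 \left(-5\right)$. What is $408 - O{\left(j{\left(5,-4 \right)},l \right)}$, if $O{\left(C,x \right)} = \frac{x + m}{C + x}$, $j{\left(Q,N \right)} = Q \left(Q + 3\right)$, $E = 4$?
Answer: $\frac{21611}{53} \approx 407.75$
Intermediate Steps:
$m = 0$
$j{\left(Q,N \right)} = Q \left(3 + Q\right)$
$l = 13$ ($l = 4 + 9 = 13$)
$O{\left(C,x \right)} = \frac{x}{C + x}$ ($O{\left(C,x \right)} = \frac{x + 0}{C + x} = \frac{x}{C + x}$)
$408 - O{\left(j{\left(5,-4 \right)},l \right)} = 408 - \frac{13}{5 \left(3 + 5\right) + 13} = 408 - \frac{13}{5 \cdot 8 + 13} = 408 - \frac{13}{40 + 13} = 408 - \frac{13}{53} = \frac{21611}{53}$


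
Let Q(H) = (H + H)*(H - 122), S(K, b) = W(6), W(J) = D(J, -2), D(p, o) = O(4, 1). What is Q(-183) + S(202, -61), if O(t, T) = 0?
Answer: 111630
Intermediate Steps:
D(p, o) = 0
W(J) = 0
S(K, b) = 0
Q(H) = 2*H*(-122 + H) (Q(H) = (2*H)*(-122 + H) = 2*H*(-122 + H))
Q(-183) + S(202, -61) = 2*(-183)*(-122 - 183) + 0 = 2*(-183)*(-305) + 0 = 111630 + 0 = 111630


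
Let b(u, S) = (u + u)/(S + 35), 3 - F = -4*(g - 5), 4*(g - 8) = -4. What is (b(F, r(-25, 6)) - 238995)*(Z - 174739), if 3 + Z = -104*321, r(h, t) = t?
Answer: 2039379429398/41 ≈ 4.9741e+10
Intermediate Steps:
g = 7 (g = 8 + (¼)*(-4) = 8 - 1 = 7)
F = 11 (F = 3 - (-4)*(7 - 5) = 3 - (-4)*2 = 3 - 1*(-8) = 3 + 8 = 11)
Z = -33387 (Z = -3 - 104*321 = -3 - 33384 = -33387)
b(u, S) = 2*u/(35 + S) (b(u, S) = (2*u)/(35 + S) = 2*u/(35 + S))
(b(F, r(-25, 6)) - 238995)*(Z - 174739) = (2*11/(35 + 6) - 238995)*(-33387 - 174739) = (2*11/41 - 238995)*(-208126) = (2*11*(1/41) - 238995)*(-208126) = (22/41 - 238995)*(-208126) = -9798773/41*(-208126) = 2039379429398/41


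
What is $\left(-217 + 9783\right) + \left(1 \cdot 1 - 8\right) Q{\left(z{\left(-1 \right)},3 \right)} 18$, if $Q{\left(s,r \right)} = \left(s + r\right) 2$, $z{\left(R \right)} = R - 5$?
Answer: $10322$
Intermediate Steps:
$z{\left(R \right)} = -5 + R$ ($z{\left(R \right)} = R - 5 = -5 + R$)
$Q{\left(s,r \right)} = 2 r + 2 s$ ($Q{\left(s,r \right)} = \left(r + s\right) 2 = 2 r + 2 s$)
$\left(-217 + 9783\right) + \left(1 \cdot 1 - 8\right) Q{\left(z{\left(-1 \right)},3 \right)} 18 = \left(-217 + 9783\right) + \left(1 \cdot 1 - 8\right) \left(2 \cdot 3 + 2 \left(-5 - 1\right)\right) 18 = 9566 + \left(1 - 8\right) \left(6 + 2 \left(-6\right)\right) 18 = 9566 + - 7 \left(6 - 12\right) 18 = 9566 + \left(-7\right) \left(-6\right) 18 = 9566 + 42 \cdot 18 = 9566 + 756 = 10322$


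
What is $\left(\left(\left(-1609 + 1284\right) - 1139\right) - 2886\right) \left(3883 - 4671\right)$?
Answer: $3427800$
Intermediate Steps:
$\left(\left(\left(-1609 + 1284\right) - 1139\right) - 2886\right) \left(3883 - 4671\right) = \left(\left(-325 - 1139\right) - 2886\right) \left(-788\right) = \left(-1464 - 2886\right) \left(-788\right) = \left(-4350\right) \left(-788\right) = 3427800$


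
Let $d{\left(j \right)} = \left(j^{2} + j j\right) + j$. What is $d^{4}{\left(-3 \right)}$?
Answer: $50625$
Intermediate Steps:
$d{\left(j \right)} = j + 2 j^{2}$ ($d{\left(j \right)} = \left(j^{2} + j^{2}\right) + j = 2 j^{2} + j = j + 2 j^{2}$)
$d^{4}{\left(-3 \right)} = \left(- 3 \left(1 + 2 \left(-3\right)\right)\right)^{4} = \left(- 3 \left(1 - 6\right)\right)^{4} = \left(\left(-3\right) \left(-5\right)\right)^{4} = 15^{4} = 50625$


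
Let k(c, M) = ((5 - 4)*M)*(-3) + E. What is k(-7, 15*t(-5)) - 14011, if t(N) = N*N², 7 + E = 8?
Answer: -8385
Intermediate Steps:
E = 1 (E = -7 + 8 = 1)
t(N) = N³
k(c, M) = 1 - 3*M (k(c, M) = ((5 - 4)*M)*(-3) + 1 = (1*M)*(-3) + 1 = M*(-3) + 1 = -3*M + 1 = 1 - 3*M)
k(-7, 15*t(-5)) - 14011 = (1 - 45*(-5)³) - 14011 = (1 - 45*(-125)) - 14011 = (1 - 3*(-1875)) - 14011 = (1 + 5625) - 14011 = 5626 - 14011 = -8385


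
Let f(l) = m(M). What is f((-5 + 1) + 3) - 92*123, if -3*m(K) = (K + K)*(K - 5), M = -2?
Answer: -33976/3 ≈ -11325.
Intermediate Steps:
m(K) = -2*K*(-5 + K)/3 (m(K) = -(K + K)*(K - 5)/3 = -2*K*(-5 + K)/3)
f(l) = -28/3 (f(l) = (⅔)*(-2)*(5 - 1*(-2)) = (⅔)*(-2)*(5 + 2) = (⅔)*(-2)*7 = -28/3)
f((-5 + 1) + 3) - 92*123 = -28/3 - 92*123 = -28/3 - 11316 = -33976/3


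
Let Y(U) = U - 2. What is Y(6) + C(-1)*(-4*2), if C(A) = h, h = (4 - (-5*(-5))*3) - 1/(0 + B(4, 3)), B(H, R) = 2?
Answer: 576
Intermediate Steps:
Y(U) = -2 + U
h = -143/2 (h = (4 - (-5*(-5))*3) - 1/(0 + 2) = (4 - 25*3) - 1/2 = (4 - 1*75) - 1*½ = (4 - 75) - ½ = -71 - ½ = -143/2 ≈ -71.500)
C(A) = -143/2
Y(6) + C(-1)*(-4*2) = (-2 + 6) - (-286)*2 = 4 - 143/2*(-8) = 4 + 572 = 576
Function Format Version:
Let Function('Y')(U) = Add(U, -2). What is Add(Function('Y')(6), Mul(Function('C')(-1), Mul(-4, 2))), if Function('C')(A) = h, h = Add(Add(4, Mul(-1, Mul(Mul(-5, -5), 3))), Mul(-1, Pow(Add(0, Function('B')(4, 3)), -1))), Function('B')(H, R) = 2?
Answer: 576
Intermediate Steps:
Function('Y')(U) = Add(-2, U)
h = Rational(-143, 2) (h = Add(Add(4, Mul(-1, Mul(Mul(-5, -5), 3))), Mul(-1, Pow(Add(0, 2), -1))) = Add(Add(4, Mul(-1, Mul(25, 3))), Mul(-1, Pow(2, -1))) = Add(Add(4, Mul(-1, 75)), Mul(-1, Rational(1, 2))) = Add(Add(4, -75), Rational(-1, 2)) = Add(-71, Rational(-1, 2)) = Rational(-143, 2) ≈ -71.500)
Function('C')(A) = Rational(-143, 2)
Add(Function('Y')(6), Mul(Function('C')(-1), Mul(-4, 2))) = Add(Add(-2, 6), Mul(Rational(-143, 2), Mul(-4, 2))) = Add(4, Mul(Rational(-143, 2), -8)) = Add(4, 572) = 576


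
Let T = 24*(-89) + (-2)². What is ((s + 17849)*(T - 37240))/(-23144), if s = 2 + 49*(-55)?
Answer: 74590254/2893 ≈ 25783.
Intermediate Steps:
T = -2132 (T = -2136 + 4 = -2132)
s = -2693 (s = 2 - 2695 = -2693)
((s + 17849)*(T - 37240))/(-23144) = ((-2693 + 17849)*(-2132 - 37240))/(-23144) = (15156*(-39372))*(-1/23144) = -596722032*(-1/23144) = 74590254/2893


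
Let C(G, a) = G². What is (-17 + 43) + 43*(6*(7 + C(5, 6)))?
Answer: 8282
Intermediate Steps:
(-17 + 43) + 43*(6*(7 + C(5, 6))) = (-17 + 43) + 43*(6*(7 + 5²)) = 26 + 43*(6*(7 + 25)) = 26 + 43*(6*32) = 26 + 43*192 = 26 + 8256 = 8282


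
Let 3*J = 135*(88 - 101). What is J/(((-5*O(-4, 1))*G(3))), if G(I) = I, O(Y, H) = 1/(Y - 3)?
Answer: -273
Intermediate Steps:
O(Y, H) = 1/(-3 + Y)
J = -585 (J = (135*(88 - 101))/3 = (135*(-13))/3 = (⅓)*(-1755) = -585)
J/(((-5*O(-4, 1))*G(3))) = -585/(-5/(-3 - 4)*3) = -585/(-5/(-7)*3) = -585/(-5*(-⅐)*3) = -585/((5/7)*3) = -585/15/7 = -585*7/15 = -273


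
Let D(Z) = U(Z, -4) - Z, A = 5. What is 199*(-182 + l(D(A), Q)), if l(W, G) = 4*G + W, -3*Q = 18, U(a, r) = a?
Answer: -40994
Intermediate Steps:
Q = -6 (Q = -1/3*18 = -6)
D(Z) = 0 (D(Z) = Z - Z = 0)
l(W, G) = W + 4*G
199*(-182 + l(D(A), Q)) = 199*(-182 + (0 + 4*(-6))) = 199*(-182 + (0 - 24)) = 199*(-182 - 24) = 199*(-206) = -40994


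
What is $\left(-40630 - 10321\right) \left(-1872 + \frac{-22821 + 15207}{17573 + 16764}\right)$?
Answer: $\frac{3275460340578}{34337} \approx 9.5392 \cdot 10^{7}$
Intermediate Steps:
$\left(-40630 - 10321\right) \left(-1872 + \frac{-22821 + 15207}{17573 + 16764}\right) = - 50951 \left(-1872 - \frac{7614}{34337}\right) = \left(-50951\right) \left(- \frac{64286478}{34337}\right) = \frac{3275460340578}{34337}$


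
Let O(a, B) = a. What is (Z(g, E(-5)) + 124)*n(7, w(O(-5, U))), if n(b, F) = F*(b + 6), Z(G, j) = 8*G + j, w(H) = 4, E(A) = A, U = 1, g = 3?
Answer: 7436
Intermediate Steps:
Z(G, j) = j + 8*G
n(b, F) = F*(6 + b)
(Z(g, E(-5)) + 124)*n(7, w(O(-5, U))) = ((-5 + 8*3) + 124)*(4*(6 + 7)) = ((-5 + 24) + 124)*(4*13) = (19 + 124)*52 = 143*52 = 7436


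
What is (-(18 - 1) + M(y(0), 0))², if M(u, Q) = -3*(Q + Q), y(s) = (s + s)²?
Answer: 289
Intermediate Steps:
y(s) = 4*s² (y(s) = (2*s)² = 4*s²)
M(u, Q) = -6*Q
(-(18 - 1) + M(y(0), 0))² = (-(18 - 1) - 6*0)² = (-1*17 + 0)² = (-17 + 0)² = (-17)² = 289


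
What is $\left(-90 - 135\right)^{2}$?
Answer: $50625$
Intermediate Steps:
$\left(-90 - 135\right)^{2} = \left(-225\right)^{2} = 50625$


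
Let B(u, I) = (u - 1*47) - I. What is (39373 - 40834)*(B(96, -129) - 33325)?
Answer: 48427767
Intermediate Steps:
B(u, I) = -47 + u - I (B(u, I) = (u - 47) - I = (-47 + u) - I = -47 + u - I)
(39373 - 40834)*(B(96, -129) - 33325) = (39373 - 40834)*((-47 + 96 - 1*(-129)) - 33325) = -1461*((-47 + 96 + 129) - 33325) = -1461*(178 - 33325) = -1461*(-33147) = 48427767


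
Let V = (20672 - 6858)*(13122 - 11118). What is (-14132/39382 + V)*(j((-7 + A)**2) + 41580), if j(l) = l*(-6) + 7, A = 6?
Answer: 22666259943378230/19691 ≈ 1.1511e+12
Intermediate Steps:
V = 27683256 (V = 13814*2004 = 27683256)
j(l) = 7 - 6*l (j(l) = -6*l + 7 = 7 - 6*l)
(-14132/39382 + V)*(j((-7 + A)**2) + 41580) = (-14132/39382 + 27683256)*((7 - 6*(-7 + 6)**2) + 41580) = (-14132*1/39382 + 27683256)*((7 - 6*(-1)**2) + 41580) = (-7066/19691 + 27683256)*((7 - 6*1) + 41580) = 545110986830*((7 - 6) + 41580)/19691 = 545110986830*(1 + 41580)/19691 = (545110986830/19691)*41581 = 22666259943378230/19691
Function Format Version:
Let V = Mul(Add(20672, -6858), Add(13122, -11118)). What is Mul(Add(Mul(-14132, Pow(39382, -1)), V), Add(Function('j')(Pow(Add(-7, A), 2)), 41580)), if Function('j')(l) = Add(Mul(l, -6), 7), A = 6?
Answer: Rational(22666259943378230, 19691) ≈ 1.1511e+12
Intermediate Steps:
V = 27683256 (V = Mul(13814, 2004) = 27683256)
Function('j')(l) = Add(7, Mul(-6, l)) (Function('j')(l) = Add(Mul(-6, l), 7) = Add(7, Mul(-6, l)))
Mul(Add(Mul(-14132, Pow(39382, -1)), V), Add(Function('j')(Pow(Add(-7, A), 2)), 41580)) = Mul(Add(Mul(-14132, Pow(39382, -1)), 27683256), Add(Add(7, Mul(-6, Pow(Add(-7, 6), 2))), 41580)) = Mul(Add(Mul(-14132, Rational(1, 39382)), 27683256), Add(Add(7, Mul(-6, Pow(-1, 2))), 41580)) = Mul(Add(Rational(-7066, 19691), 27683256), Add(Add(7, Mul(-6, 1)), 41580)) = Mul(Rational(545110986830, 19691), Add(Add(7, -6), 41580)) = Mul(Rational(545110986830, 19691), Add(1, 41580)) = Mul(Rational(545110986830, 19691), 41581) = Rational(22666259943378230, 19691)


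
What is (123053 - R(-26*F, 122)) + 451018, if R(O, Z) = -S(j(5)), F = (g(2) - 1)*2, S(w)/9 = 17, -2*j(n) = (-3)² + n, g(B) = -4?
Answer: 574224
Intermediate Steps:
j(n) = -9/2 - n/2 (j(n) = -((-3)² + n)/2 = -(9 + n)/2 = -9/2 - n/2)
S(w) = 153 (S(w) = 9*17 = 153)
F = -10 (F = (-4 - 1)*2 = -5*2 = -10)
R(O, Z) = -153 (R(O, Z) = -1*153 = -153)
(123053 - R(-26*F, 122)) + 451018 = (123053 - 1*(-153)) + 451018 = (123053 + 153) + 451018 = 123206 + 451018 = 574224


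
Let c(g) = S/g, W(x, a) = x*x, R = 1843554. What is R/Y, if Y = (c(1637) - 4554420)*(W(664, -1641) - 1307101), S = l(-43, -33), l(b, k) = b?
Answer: 1005965966/2152688503307505 ≈ 4.6731e-7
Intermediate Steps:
S = -43
W(x, a) = x²
c(g) = -43/g
Y = 6458065509922515/1637 (Y = (-43/1637 - 4554420)*(664² - 1307101) = (-43*1/1637 - 4554420)*(440896 - 1307101) = (-43/1637 - 4554420)*(-866205) = -7455585583/1637*(-866205) = 6458065509922515/1637 ≈ 3.9451e+12)
R/Y = 1843554/(6458065509922515/1637) = 1843554*(1637/6458065509922515) = 1005965966/2152688503307505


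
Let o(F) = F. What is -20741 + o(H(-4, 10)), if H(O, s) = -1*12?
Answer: -20753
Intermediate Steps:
H(O, s) = -12
-20741 + o(H(-4, 10)) = -20741 - 12 = -20753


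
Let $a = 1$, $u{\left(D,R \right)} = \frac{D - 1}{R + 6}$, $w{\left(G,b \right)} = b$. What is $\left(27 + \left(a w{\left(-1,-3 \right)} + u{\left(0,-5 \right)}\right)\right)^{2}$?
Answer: $529$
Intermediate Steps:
$u{\left(D,R \right)} = \frac{-1 + D}{6 + R}$
$\left(27 + \left(a w{\left(-1,-3 \right)} + u{\left(0,-5 \right)}\right)\right)^{2} = \left(27 + \left(1 \left(-3\right) + \frac{-1 + 0}{6 - 5}\right)\right)^{2} = \left(27 - \left(3 - 1^{-1} \left(-1\right)\right)\right)^{2} = \left(27 + \left(-3 + 1 \left(-1\right)\right)\right)^{2} = \left(27 - 4\right)^{2} = 23^{2} = 529$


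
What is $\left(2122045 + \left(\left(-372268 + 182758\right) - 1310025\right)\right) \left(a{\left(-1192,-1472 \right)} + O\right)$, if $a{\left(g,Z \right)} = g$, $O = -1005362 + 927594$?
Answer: $-49153389600$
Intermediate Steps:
$O = -77768$
$\left(2122045 + \left(\left(-372268 + 182758\right) - 1310025\right)\right) \left(a{\left(-1192,-1472 \right)} + O\right) = \left(2122045 + \left(\left(-372268 + 182758\right) - 1310025\right)\right) \left(-1192 - 77768\right) = \left(2122045 - 1499535\right) \left(-78960\right) = 622510 \left(-78960\right) = -49153389600$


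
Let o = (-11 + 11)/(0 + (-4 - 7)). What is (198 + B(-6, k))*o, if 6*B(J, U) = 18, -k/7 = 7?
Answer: 0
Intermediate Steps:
k = -49 (k = -7*7 = -49)
B(J, U) = 3 (B(J, U) = (⅙)*18 = 3)
o = 0 (o = 0/(0 - 11) = 0/(-11) = 0*(-1/11) = 0)
(198 + B(-6, k))*o = (198 + 3)*0 = 201*0 = 0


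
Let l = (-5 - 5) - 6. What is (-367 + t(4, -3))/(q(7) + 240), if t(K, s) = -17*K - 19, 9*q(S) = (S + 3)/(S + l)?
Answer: -18387/9715 ≈ -1.8926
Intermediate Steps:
l = -16 (l = -10 - 6 = -16)
q(S) = (3 + S)/(9*(-16 + S)) (q(S) = ((S + 3)/(S - 16))/9 = ((3 + S)/(-16 + S))/9 = (3 + S)/(9*(-16 + S)))
t(K, s) = -19 - 17*K
(-367 + t(4, -3))/(q(7) + 240) = (-367 + (-19 - 17*4))/((3 + 7)/(9*(-16 + 7)) + 240) = (-367 + (-19 - 68))/((⅑)*10/(-9) + 240) = (-367 - 87)/((⅑)*(-⅑)*10 + 240) = -454/(-10/81 + 240) = -454/19430/81 = -454*81/19430 = -18387/9715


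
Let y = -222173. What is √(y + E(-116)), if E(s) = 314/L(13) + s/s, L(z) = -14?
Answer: I*√10887527/7 ≈ 471.38*I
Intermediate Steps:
E(s) = -150/7 (E(s) = 314/(-14) + s/s = 314*(-1/14) + 1 = -157/7 + 1 = -150/7)
√(y + E(-116)) = √(-222173 - 150/7) = √(-1555361/7) = I*√10887527/7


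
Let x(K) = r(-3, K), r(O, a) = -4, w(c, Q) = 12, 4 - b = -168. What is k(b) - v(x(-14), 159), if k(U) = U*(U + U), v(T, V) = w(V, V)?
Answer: 59156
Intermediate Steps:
b = 172 (b = 4 - 1*(-168) = 4 + 168 = 172)
x(K) = -4
v(T, V) = 12
k(U) = 2*U**2 (k(U) = U*(2*U) = 2*U**2)
k(b) - v(x(-14), 159) = 2*172**2 - 1*12 = 2*29584 - 12 = 59168 - 12 = 59156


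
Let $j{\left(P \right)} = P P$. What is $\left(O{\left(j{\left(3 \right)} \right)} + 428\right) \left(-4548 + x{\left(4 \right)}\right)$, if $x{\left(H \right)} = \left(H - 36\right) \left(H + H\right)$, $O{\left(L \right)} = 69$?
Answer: $-2387588$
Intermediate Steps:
$j{\left(P \right)} = P^{2}$
$x{\left(H \right)} = 2 H \left(-36 + H\right)$ ($x{\left(H \right)} = \left(-36 + H\right) 2 H = 2 H \left(-36 + H\right)$)
$\left(O{\left(j{\left(3 \right)} \right)} + 428\right) \left(-4548 + x{\left(4 \right)}\right) = \left(69 + 428\right) \left(-4548 + 2 \cdot 4 \left(-36 + 4\right)\right) = 497 \left(-4548 + 2 \cdot 4 \left(-32\right)\right) = 497 \left(-4548 - 256\right) = 497 \left(-4804\right) = -2387588$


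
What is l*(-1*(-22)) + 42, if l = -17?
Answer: -332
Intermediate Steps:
l*(-1*(-22)) + 42 = -(-17)*(-22) + 42 = -17*22 + 42 = -374 + 42 = -332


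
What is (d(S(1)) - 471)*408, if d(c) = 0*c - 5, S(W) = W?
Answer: -194208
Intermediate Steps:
d(c) = -5 (d(c) = 0 - 5 = -5)
(d(S(1)) - 471)*408 = (-5 - 471)*408 = -476*408 = -194208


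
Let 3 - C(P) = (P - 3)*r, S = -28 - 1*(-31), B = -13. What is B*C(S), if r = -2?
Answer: -39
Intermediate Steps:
S = 3 (S = -28 + 31 = 3)
C(P) = -3 + 2*P (C(P) = 3 - (P - 3)*(-2) = 3 - (-3 + P)*(-2) = 3 - (6 - 2*P) = 3 + (-6 + 2*P) = -3 + 2*P)
B*C(S) = -13*(-3 + 2*3) = -13*(-3 + 6) = -13*3 = -39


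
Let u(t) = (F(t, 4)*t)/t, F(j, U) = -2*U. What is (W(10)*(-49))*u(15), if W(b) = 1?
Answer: 392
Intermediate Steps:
u(t) = -8 (u(t) = ((-2*4)*t)/t = (-8*t)/t = -8)
(W(10)*(-49))*u(15) = (1*(-49))*(-8) = -49*(-8) = 392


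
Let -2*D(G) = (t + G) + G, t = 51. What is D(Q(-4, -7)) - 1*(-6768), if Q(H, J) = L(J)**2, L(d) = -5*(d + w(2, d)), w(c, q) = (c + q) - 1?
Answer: 5035/2 ≈ 2517.5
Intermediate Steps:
w(c, q) = -1 + c + q
L(d) = -5 - 10*d (L(d) = -5*(d + (-1 + 2 + d)) = -5*(d + (1 + d)) = -5*(1 + 2*d) = -5 - 10*d)
Q(H, J) = (-5 - 10*J)**2
D(G) = -51/2 - G (D(G) = -((51 + G) + G)/2 = -(51 + 2*G)/2 = -51/2 - G)
D(Q(-4, -7)) - 1*(-6768) = (-51/2 - 25*(1 + 2*(-7))**2) - 1*(-6768) = (-51/2 - 25*(1 - 14)**2) + 6768 = (-51/2 - 25*(-13)**2) + 6768 = (-51/2 - 25*169) + 6768 = (-51/2 - 1*4225) + 6768 = (-51/2 - 4225) + 6768 = -8501/2 + 6768 = 5035/2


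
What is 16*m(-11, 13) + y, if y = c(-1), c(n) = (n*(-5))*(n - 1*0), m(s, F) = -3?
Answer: -53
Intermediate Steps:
c(n) = -5*n**2 (c(n) = (-5*n)*(n + 0) = (-5*n)*n = -5*n**2)
y = -5 (y = -5*(-1)**2 = -5*1 = -5)
16*m(-11, 13) + y = 16*(-3) - 5 = -48 - 5 = -53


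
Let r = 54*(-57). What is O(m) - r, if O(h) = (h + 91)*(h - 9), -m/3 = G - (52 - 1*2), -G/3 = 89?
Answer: 984642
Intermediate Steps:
G = -267 (G = -3*89 = -267)
r = -3078
m = 951 (m = -3*(-267 - (52 - 1*2)) = -3*(-267 - (52 - 2)) = -3*(-267 - 1*50) = -3*(-267 - 50) = -3*(-317) = 951)
O(h) = (-9 + h)*(91 + h) (O(h) = (91 + h)*(-9 + h) = (-9 + h)*(91 + h))
O(m) - r = (-819 + 951² + 82*951) - 1*(-3078) = (-819 + 904401 + 77982) + 3078 = 981564 + 3078 = 984642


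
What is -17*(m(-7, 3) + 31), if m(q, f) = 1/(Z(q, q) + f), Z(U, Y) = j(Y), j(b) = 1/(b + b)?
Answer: -21845/41 ≈ -532.80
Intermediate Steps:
j(b) = 1/(2*b)
Z(U, Y) = 1/(2*Y)
m(q, f) = 1/(f + 1/(2*q)) (m(q, f) = 1/(1/(2*q) + f) = 1/(f + 1/(2*q)))
-17*(m(-7, 3) + 31) = -17*(2*(-7)/(1 + 2*3*(-7)) + 31) = -17*(2*(-7)/(1 - 42) + 31) = -17*(2*(-7)/(-41) + 31) = -17*(2*(-7)*(-1/41) + 31) = -17*(14/41 + 31) = -17*1285/41 = -21845/41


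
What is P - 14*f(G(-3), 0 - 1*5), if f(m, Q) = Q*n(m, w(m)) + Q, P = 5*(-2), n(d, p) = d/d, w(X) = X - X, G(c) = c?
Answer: 130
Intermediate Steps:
w(X) = 0
n(d, p) = 1
P = -10
f(m, Q) = 2*Q (f(m, Q) = Q*1 + Q = Q + Q = 2*Q)
P - 14*f(G(-3), 0 - 1*5) = -10 - 28*(0 - 1*5) = -10 - 28*(0 - 5) = -10 - 28*(-5) = -10 - 14*(-10) = -10 + 140 = 130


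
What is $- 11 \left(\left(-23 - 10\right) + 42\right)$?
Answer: $-99$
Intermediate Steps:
$- 11 \left(\left(-23 - 10\right) + 42\right) = - 11 \left(-33 + 42\right) = \left(-11\right) 9 = -99$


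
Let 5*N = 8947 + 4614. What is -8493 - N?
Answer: -56026/5 ≈ -11205.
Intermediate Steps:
N = 13561/5 (N = (8947 + 4614)/5 = (⅕)*13561 = 13561/5 ≈ 2712.2)
-8493 - N = -8493 - 1*13561/5 = -8493 - 13561/5 = -56026/5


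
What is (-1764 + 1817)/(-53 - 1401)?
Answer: -53/1454 ≈ -0.036451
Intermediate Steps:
(-1764 + 1817)/(-53 - 1401) = 53/(-1454) = 53*(-1/1454) = -53/1454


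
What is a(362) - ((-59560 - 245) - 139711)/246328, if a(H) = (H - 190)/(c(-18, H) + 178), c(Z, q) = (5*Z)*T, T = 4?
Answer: -757063/5603962 ≈ -0.13509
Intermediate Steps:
c(Z, q) = 20*Z (c(Z, q) = (5*Z)*4 = 20*Z)
a(H) = 95/91 - H/182 (a(H) = (H - 190)/(20*(-18) + 178) = (-190 + H)/(-360 + 178) = (-190 + H)/(-182) = (-190 + H)*(-1/182) = 95/91 - H/182)
a(362) - ((-59560 - 245) - 139711)/246328 = (95/91 - 1/182*362) - ((-59560 - 245) - 139711)/246328 = (95/91 - 181/91) - (-59805 - 139711)/246328 = -86/91 - (-199516)/246328 = -86/91 - 1*(-49879/61582) = -86/91 + 49879/61582 = -757063/5603962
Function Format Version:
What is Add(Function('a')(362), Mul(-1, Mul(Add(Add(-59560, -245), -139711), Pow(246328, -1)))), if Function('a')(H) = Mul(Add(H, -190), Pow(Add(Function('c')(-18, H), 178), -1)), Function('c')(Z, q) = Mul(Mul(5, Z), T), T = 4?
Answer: Rational(-757063, 5603962) ≈ -0.13509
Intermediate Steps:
Function('c')(Z, q) = Mul(20, Z) (Function('c')(Z, q) = Mul(Mul(5, Z), 4) = Mul(20, Z))
Function('a')(H) = Add(Rational(95, 91), Mul(Rational(-1, 182), H)) (Function('a')(H) = Mul(Add(H, -190), Pow(Add(Mul(20, -18), 178), -1)) = Mul(Add(-190, H), Pow(Add(-360, 178), -1)) = Mul(Add(-190, H), Pow(-182, -1)) = Mul(Add(-190, H), Rational(-1, 182)) = Add(Rational(95, 91), Mul(Rational(-1, 182), H)))
Add(Function('a')(362), Mul(-1, Mul(Add(Add(-59560, -245), -139711), Pow(246328, -1)))) = Add(Add(Rational(95, 91), Mul(Rational(-1, 182), 362)), Mul(-1, Mul(Add(Add(-59560, -245), -139711), Pow(246328, -1)))) = Add(Add(Rational(95, 91), Rational(-181, 91)), Mul(-1, Mul(Add(-59805, -139711), Rational(1, 246328)))) = Add(Rational(-86, 91), Mul(-1, Mul(-199516, Rational(1, 246328)))) = Add(Rational(-86, 91), Mul(-1, Rational(-49879, 61582))) = Add(Rational(-86, 91), Rational(49879, 61582)) = Rational(-757063, 5603962)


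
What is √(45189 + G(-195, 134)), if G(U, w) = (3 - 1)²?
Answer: √45193 ≈ 212.59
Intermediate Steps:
G(U, w) = 4 (G(U, w) = 2² = 4)
√(45189 + G(-195, 134)) = √(45189 + 4) = √45193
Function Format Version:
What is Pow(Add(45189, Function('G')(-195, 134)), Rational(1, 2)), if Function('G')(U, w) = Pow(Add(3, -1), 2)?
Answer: Pow(45193, Rational(1, 2)) ≈ 212.59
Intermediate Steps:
Function('G')(U, w) = 4 (Function('G')(U, w) = Pow(2, 2) = 4)
Pow(Add(45189, Function('G')(-195, 134)), Rational(1, 2)) = Pow(Add(45189, 4), Rational(1, 2)) = Pow(45193, Rational(1, 2))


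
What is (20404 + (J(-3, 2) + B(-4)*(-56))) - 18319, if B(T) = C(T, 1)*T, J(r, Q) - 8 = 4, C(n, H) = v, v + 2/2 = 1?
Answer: 2097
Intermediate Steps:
v = 0 (v = -1 + 1 = 0)
C(n, H) = 0
J(r, Q) = 12 (J(r, Q) = 8 + 4 = 12)
B(T) = 0 (B(T) = 0*T = 0)
(20404 + (J(-3, 2) + B(-4)*(-56))) - 18319 = (20404 + (12 + 0*(-56))) - 18319 = (20404 + (12 + 0)) - 18319 = (20404 + 12) - 18319 = 20416 - 18319 = 2097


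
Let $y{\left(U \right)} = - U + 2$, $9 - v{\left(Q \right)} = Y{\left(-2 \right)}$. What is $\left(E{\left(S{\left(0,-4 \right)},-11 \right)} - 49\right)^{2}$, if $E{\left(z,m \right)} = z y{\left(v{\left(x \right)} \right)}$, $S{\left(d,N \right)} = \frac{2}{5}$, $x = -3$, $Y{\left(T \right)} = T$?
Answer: $\frac{69169}{25} \approx 2766.8$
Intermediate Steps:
$v{\left(Q \right)} = 11$ ($v{\left(Q \right)} = 9 - -2 = 9 + 2 = 11$)
$y{\left(U \right)} = 2 - U$
$S{\left(d,N \right)} = \frac{2}{5}$ ($S{\left(d,N \right)} = 2 \cdot \frac{1}{5} = \frac{2}{5}$)
$E{\left(z,m \right)} = - 9 z$ ($E{\left(z,m \right)} = z \left(2 - 11\right) = z \left(-9\right) = - 9 z$)
$\left(E{\left(S{\left(0,-4 \right)},-11 \right)} - 49\right)^{2} = \left(\left(-9\right) \frac{2}{5} - 49\right)^{2} = \left(- \frac{18}{5} - 49\right)^{2} = \left(- \frac{263}{5}\right)^{2} = \frac{69169}{25}$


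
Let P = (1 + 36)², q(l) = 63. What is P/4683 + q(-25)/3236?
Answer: 4725113/15154188 ≈ 0.31180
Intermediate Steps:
P = 1369 (P = 37² = 1369)
P/4683 + q(-25)/3236 = 1369/4683 + 63/3236 = 4725113/15154188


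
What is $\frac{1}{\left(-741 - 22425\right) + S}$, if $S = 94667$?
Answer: $\frac{1}{71501} \approx 1.3986 \cdot 10^{-5}$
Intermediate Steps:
$\frac{1}{\left(-741 - 22425\right) + S} = \frac{1}{\left(-741 - 22425\right) + 94667} = \frac{1}{-23166 + 94667} = \frac{1}{71501}$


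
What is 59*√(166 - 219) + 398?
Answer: 398 + 59*I*√53 ≈ 398.0 + 429.53*I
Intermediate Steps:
59*√(166 - 219) + 398 = 59*√(-53) + 398 = 59*(I*√53) + 398 = 59*I*√53 + 398 = 398 + 59*I*√53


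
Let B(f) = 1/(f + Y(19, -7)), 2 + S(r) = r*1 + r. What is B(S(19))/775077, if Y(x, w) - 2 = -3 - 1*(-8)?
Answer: 1/33328311 ≈ 3.0005e-8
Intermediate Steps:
Y(x, w) = 7 (Y(x, w) = 2 + (-3 - 1*(-8)) = 2 + (-3 + 8) = 2 + 5 = 7)
S(r) = -2 + 2*r (S(r) = -2 + (r*1 + r) = -2 + (r + r) = -2 + 2*r)
B(f) = 1/(7 + f) (B(f) = 1/(f + 7) = 1/(7 + f))
B(S(19))/775077 = 1/((7 + (-2 + 2*19))*775077) = (1/775077)/(7 + (-2 + 38)) = (1/775077)/(7 + 36) = (1/775077)/43 = (1/43)*(1/775077) = 1/33328311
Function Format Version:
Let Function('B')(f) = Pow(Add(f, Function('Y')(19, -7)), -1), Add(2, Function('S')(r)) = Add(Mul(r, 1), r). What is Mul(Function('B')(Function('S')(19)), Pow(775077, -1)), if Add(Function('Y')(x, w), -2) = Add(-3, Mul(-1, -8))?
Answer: Rational(1, 33328311) ≈ 3.0005e-8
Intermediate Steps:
Function('Y')(x, w) = 7 (Function('Y')(x, w) = Add(2, Add(-3, Mul(-1, -8))) = Add(2, Add(-3, 8)) = Add(2, 5) = 7)
Function('S')(r) = Add(-2, Mul(2, r)) (Function('S')(r) = Add(-2, Add(Mul(r, 1), r)) = Add(-2, Add(r, r)) = Add(-2, Mul(2, r)))
Function('B')(f) = Pow(Add(7, f), -1) (Function('B')(f) = Pow(Add(f, 7), -1) = Pow(Add(7, f), -1))
Mul(Function('B')(Function('S')(19)), Pow(775077, -1)) = Mul(Pow(Add(7, Add(-2, Mul(2, 19))), -1), Pow(775077, -1)) = Mul(Pow(Add(7, Add(-2, 38)), -1), Rational(1, 775077)) = Mul(Pow(Add(7, 36), -1), Rational(1, 775077)) = Mul(Pow(43, -1), Rational(1, 775077)) = Mul(Rational(1, 43), Rational(1, 775077)) = Rational(1, 33328311)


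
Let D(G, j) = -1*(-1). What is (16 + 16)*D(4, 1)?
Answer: 32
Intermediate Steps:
D(G, j) = 1
(16 + 16)*D(4, 1) = (16 + 16)*1 = 32*1 = 32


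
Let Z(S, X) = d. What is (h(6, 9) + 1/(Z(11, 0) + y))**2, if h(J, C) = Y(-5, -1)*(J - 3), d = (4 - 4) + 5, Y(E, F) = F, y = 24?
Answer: 7396/841 ≈ 8.7943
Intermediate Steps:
d = 5 (d = 0 + 5 = 5)
Z(S, X) = 5
h(J, C) = 3 - J (h(J, C) = -(J - 3) = -(-3 + J) = 3 - J)
(h(6, 9) + 1/(Z(11, 0) + y))**2 = ((3 - 1*6) + 1/(5 + 24))**2 = ((3 - 6) + 1/29)**2 = (-3 + 1/29)**2 = (-86/29)**2 = 7396/841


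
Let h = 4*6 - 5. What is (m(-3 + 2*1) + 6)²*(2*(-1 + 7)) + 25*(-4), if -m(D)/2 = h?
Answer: 12188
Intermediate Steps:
h = 19 (h = 24 - 5 = 19)
m(D) = -38 (m(D) = -2*19 = -38)
(m(-3 + 2*1) + 6)²*(2*(-1 + 7)) + 25*(-4) = (-38 + 6)²*(2*(-1 + 7)) + 25*(-4) = (-32)²*(2*6) - 100 = 1024*12 - 100 = 12288 - 100 = 12188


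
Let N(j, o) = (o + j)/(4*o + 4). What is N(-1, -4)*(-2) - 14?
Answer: -89/6 ≈ -14.833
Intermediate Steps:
N(j, o) = (j + o)/(4 + 4*o)
N(-1, -4)*(-2) - 14 = ((-1 - 4)/(4*(1 - 4)))*(-2) - 14 = ((1/4)*(-5)/(-3))*(-2) - 14 = ((1/4)*(-1/3)*(-5))*(-2) - 14 = (5/12)*(-2) - 14 = -5/6 - 14 = -89/6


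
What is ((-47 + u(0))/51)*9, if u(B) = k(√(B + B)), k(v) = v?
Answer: -141/17 ≈ -8.2941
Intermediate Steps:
u(B) = √2*√B (u(B) = √(B + B) = √(2*B) = √2*√B)
((-47 + u(0))/51)*9 = ((-47 + √2*√0)/51)*9 = ((-47 + √2*0)/51)*9 = ((-47 + 0)/51)*9 = ((1/51)*(-47))*9 = -47/51*9 = -141/17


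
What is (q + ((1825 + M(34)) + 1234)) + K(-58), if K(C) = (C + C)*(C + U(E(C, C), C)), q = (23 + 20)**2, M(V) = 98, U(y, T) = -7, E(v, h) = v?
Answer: 12546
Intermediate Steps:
q = 1849 (q = 43**2 = 1849)
K(C) = 2*C*(-7 + C) (K(C) = (C + C)*(C - 7) = (2*C)*(-7 + C) = 2*C*(-7 + C))
(q + ((1825 + M(34)) + 1234)) + K(-58) = (1849 + ((1825 + 98) + 1234)) + 2*(-58)*(-7 - 58) = (1849 + (1923 + 1234)) + 2*(-58)*(-65) = (1849 + 3157) + 7540 = 5006 + 7540 = 12546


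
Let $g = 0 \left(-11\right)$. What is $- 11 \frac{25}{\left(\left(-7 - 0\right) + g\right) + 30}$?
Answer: $- \frac{275}{23} \approx -11.957$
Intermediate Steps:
$g = 0$
$- 11 \frac{25}{\left(\left(-7 - 0\right) + g\right) + 30} = - 11 \frac{25}{\left(\left(-7 - 0\right) + 0\right) + 30} = - 11 \frac{25}{\left(\left(-7 + 0\right) + 0\right) + 30} = - 11 \frac{25}{\left(-7 + 0\right) + 30} = - 11 \frac{25}{-7 + 30} = - 11 \cdot \frac{25}{23} = - 11 \cdot 25 \cdot \frac{1}{23} = \left(-11\right) \frac{25}{23} = - \frac{275}{23}$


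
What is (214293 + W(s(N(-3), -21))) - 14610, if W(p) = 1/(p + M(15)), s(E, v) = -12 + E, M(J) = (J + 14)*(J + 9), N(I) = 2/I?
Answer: 409350153/2050 ≈ 1.9968e+5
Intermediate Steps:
M(J) = (9 + J)*(14 + J) (M(J) = (14 + J)*(9 + J) = (9 + J)*(14 + J))
W(p) = 1/(696 + p) (W(p) = 1/(p + (126 + 15**2 + 23*15)) = 1/(p + (126 + 225 + 345)) = 1/(p + 696) = 1/(696 + p))
(214293 + W(s(N(-3), -21))) - 14610 = (214293 + 1/(696 + (-12 + 2/(-3)))) - 14610 = (214293 + 1/(696 + (-12 + 2*(-1/3)))) - 14610 = (214293 + 1/(696 + (-12 - 2/3))) - 14610 = (214293 + 1/(696 - 38/3)) - 14610 = (214293 + 1/(2050/3)) - 14610 = (214293 + 3/2050) - 14610 = 439300653/2050 - 14610 = 409350153/2050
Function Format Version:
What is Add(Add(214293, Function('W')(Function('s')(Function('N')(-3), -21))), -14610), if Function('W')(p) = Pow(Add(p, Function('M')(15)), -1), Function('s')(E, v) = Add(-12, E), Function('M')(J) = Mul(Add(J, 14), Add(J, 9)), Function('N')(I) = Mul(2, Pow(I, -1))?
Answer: Rational(409350153, 2050) ≈ 1.9968e+5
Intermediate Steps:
Function('M')(J) = Mul(Add(9, J), Add(14, J)) (Function('M')(J) = Mul(Add(14, J), Add(9, J)) = Mul(Add(9, J), Add(14, J)))
Function('W')(p) = Pow(Add(696, p), -1) (Function('W')(p) = Pow(Add(p, Add(126, Pow(15, 2), Mul(23, 15))), -1) = Pow(Add(p, Add(126, 225, 345)), -1) = Pow(Add(p, 696), -1) = Pow(Add(696, p), -1))
Add(Add(214293, Function('W')(Function('s')(Function('N')(-3), -21))), -14610) = Add(Add(214293, Pow(Add(696, Add(-12, Mul(2, Pow(-3, -1)))), -1)), -14610) = Add(Add(214293, Pow(Add(696, Add(-12, Mul(2, Rational(-1, 3)))), -1)), -14610) = Add(Add(214293, Pow(Add(696, Add(-12, Rational(-2, 3))), -1)), -14610) = Add(Add(214293, Pow(Add(696, Rational(-38, 3)), -1)), -14610) = Add(Add(214293, Pow(Rational(2050, 3), -1)), -14610) = Add(Add(214293, Rational(3, 2050)), -14610) = Add(Rational(439300653, 2050), -14610) = Rational(409350153, 2050)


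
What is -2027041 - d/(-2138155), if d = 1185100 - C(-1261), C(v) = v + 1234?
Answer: -4334126664228/2138155 ≈ -2.0270e+6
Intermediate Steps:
C(v) = 1234 + v
d = 1185127 (d = 1185100 - (1234 - 1261) = 1185100 - 1*(-27) = 1185100 + 27 = 1185127)
-2027041 - d/(-2138155) = -2027041 - 1185127/(-2138155) = -2027041 - 1185127*(-1)/2138155 = -2027041 - 1*(-1185127/2138155) = -2027041 + 1185127/2138155 = -4334126664228/2138155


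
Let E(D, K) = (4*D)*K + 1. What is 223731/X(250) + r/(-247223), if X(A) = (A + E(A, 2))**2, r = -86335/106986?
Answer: 5917988143636153/134019135631225878 ≈ 0.044158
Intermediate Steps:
r = -86335/106986 (r = -86335*1/106986 = -86335/106986 ≈ -0.80697)
E(D, K) = 1 + 4*D*K (E(D, K) = 4*D*K + 1 = 1 + 4*D*K)
X(A) = (1 + 9*A)**2 (X(A) = (A + (1 + 4*A*2))**2 = (A + (1 + 8*A))**2 = (1 + 9*A)**2)
223731/X(250) + r/(-247223) = 223731/((1 + 9*250)**2) - 86335/106986/(-247223) = 223731/((1 + 2250)**2) - 86335/106986*(-1/247223) = 223731/(2251**2) + 86335/26449399878 = 223731/5067001 + 86335/26449399878 = 5917988143636153/134019135631225878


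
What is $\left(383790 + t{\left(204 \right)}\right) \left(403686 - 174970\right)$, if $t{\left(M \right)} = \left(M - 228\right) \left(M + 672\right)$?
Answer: $82970388456$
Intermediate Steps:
$t{\left(M \right)} = \left(-228 + M\right) \left(672 + M\right)$
$\left(383790 + t{\left(204 \right)}\right) \left(403686 - 174970\right) = \left(383790 + \left(-153216 + 204^{2} + 444 \cdot 204\right)\right) \left(403686 - 174970\right) = \left(383790 + \left(-153216 + 41616 + 90576\right)\right) \left(403686 - 174970\right) = \left(383790 - 21024\right) \left(403686 - 174970\right) = 362766 \cdot 228716 = 82970388456$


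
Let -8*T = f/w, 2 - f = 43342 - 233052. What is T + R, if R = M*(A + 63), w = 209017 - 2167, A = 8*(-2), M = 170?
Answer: 826353893/103425 ≈ 7989.9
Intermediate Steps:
f = 189712 (f = 2 - (43342 - 233052) = 2 - 1*(-189710) = 2 + 189710 = 189712)
A = -16
w = 206850
R = 7990 (R = 170*(-16 + 63) = 170*47 = 7990)
T = -11857/103425 (T = -23714/206850 = -⅛*94856/103425 = -11857/103425 ≈ -0.11464)
T + R = -11857/103425 + 7990 = 826353893/103425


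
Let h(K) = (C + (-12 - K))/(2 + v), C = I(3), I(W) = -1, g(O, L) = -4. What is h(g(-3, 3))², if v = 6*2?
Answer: 81/196 ≈ 0.41327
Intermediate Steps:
C = -1
v = 12
h(K) = -13/14 - K/14 (h(K) = (-1 + (-12 - K))/(2 + 12) = (-13 - K)/14 = (-13 - K)*(1/14) = -13/14 - K/14)
h(g(-3, 3))² = (-13/14 - 1/14*(-4))² = (-13/14 + 2/7)² = (-9/14)² = 81/196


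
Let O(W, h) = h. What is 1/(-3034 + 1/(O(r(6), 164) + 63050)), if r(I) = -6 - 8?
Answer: -63214/191791275 ≈ -0.00032960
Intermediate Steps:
r(I) = -14
1/(-3034 + 1/(O(r(6), 164) + 63050)) = 1/(-3034 + 1/(164 + 63050)) = 1/(-3034 + 1/63214) = 1/(-191791275/63214) = -63214/191791275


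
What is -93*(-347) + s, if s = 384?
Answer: 32655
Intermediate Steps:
-93*(-347) + s = -93*(-347) + 384 = 32271 + 384 = 32655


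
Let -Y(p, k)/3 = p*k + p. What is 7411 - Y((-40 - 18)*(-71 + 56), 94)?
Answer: 255361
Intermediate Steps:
Y(p, k) = -3*p - 3*k*p (Y(p, k) = -3*(p*k + p) = -3*(k*p + p) = -3*(p + k*p) = -3*p - 3*k*p)
7411 - Y((-40 - 18)*(-71 + 56), 94) = 7411 - (-3)*(-40 - 18)*(-71 + 56)*(1 + 94) = 7411 - (-3)*(-58*(-15))*95 = 7411 - (-3)*870*95 = 7411 - 1*(-247950) = 7411 + 247950 = 255361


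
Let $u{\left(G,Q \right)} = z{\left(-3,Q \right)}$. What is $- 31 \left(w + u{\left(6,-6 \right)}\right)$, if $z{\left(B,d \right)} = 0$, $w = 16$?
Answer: $-496$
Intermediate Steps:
$u{\left(G,Q \right)} = 0$
$- 31 \left(w + u{\left(6,-6 \right)}\right) = - 31 \left(16 + 0\right) = \left(-31\right) 16 = -496$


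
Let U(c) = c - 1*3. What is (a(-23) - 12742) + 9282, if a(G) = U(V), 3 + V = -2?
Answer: -3468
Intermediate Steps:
V = -5 (V = -3 - 2 = -5)
U(c) = -3 + c (U(c) = c - 3 = -3 + c)
a(G) = -8 (a(G) = -3 - 5 = -8)
(a(-23) - 12742) + 9282 = (-8 - 12742) + 9282 = -12750 + 9282 = -3468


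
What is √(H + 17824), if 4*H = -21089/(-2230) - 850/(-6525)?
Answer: √2683933753378430/388020 ≈ 133.52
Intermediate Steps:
H = 5580049/2328120 (H = (-21089/(-2230) - 850/(-6525))/4 = (-21089*(-1/2230) - 850*(-1/6525))/4 = (21089/2230 + 34/261)/4 = (¼)*(5580049/582030) = 5580049/2328120 ≈ 2.3968)
√(H + 17824) = √(5580049/2328120 + 17824) = √(41501990929/2328120) = √2683933753378430/388020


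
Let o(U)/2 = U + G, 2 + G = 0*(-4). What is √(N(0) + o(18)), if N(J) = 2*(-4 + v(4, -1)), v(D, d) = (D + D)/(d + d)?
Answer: 4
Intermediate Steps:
G = -2 (G = -2 + 0*(-4) = -2 + 0 = -2)
v(D, d) = D/d (v(D, d) = (2*D)/((2*d)) = (2*D)*(1/(2*d)) = D/d)
N(J) = -16 (N(J) = 2*(-4 + 4/(-1)) = 2*(-4 + 4*(-1)) = 2*(-4 - 4) = 2*(-8) = -16)
o(U) = -4 + 2*U (o(U) = 2*(U - 2) = 2*(-2 + U) = -4 + 2*U)
√(N(0) + o(18)) = √(-16 + (-4 + 2*18)) = √(-16 + (-4 + 36)) = √(-16 + 32) = √16 = 4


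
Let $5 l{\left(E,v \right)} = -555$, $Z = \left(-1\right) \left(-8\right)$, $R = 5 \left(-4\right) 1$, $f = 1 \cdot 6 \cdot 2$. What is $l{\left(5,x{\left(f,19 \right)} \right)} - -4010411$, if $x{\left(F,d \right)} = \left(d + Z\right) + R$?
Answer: $4010300$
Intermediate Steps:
$f = 12$ ($f = 6 \cdot 2 = 12$)
$R = -20$ ($R = \left(-20\right) 1 = -20$)
$Z = 8$
$x{\left(F,d \right)} = -12 + d$ ($x{\left(F,d \right)} = \left(d + 8\right) - 20 = \left(8 + d\right) - 20 = -12 + d$)
$l{\left(E,v \right)} = -111$ ($l{\left(E,v \right)} = \frac{1}{5} \left(-555\right) = -111$)
$l{\left(5,x{\left(f,19 \right)} \right)} - -4010411 = -111 - -4010411 = -111 + 4010411 = 4010300$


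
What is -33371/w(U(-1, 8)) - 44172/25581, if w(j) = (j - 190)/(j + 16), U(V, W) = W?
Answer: 262562640/59689 ≈ 4398.8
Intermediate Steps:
w(j) = (-190 + j)/(16 + j)
-33371/w(U(-1, 8)) - 44172/25581 = -33371*(16 + 8)/(-190 + 8) - 44172/25581 = -33371/(-182/24) - 44172*1/25581 = -33371/((1/24)*(-182)) - 14724/8527 = -33371/(-91/12) - 14724/8527 = -33371*(-12/91) - 14724/8527 = 30804/7 - 14724/8527 = 262562640/59689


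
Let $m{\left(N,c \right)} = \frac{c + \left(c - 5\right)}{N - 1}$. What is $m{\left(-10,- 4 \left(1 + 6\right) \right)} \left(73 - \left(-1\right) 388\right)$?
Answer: $\frac{28121}{11} \approx 2556.5$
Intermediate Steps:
$m{\left(N,c \right)} = \frac{-5 + 2 c}{-1 + N}$ ($m{\left(N,c \right)} = \frac{c + \left(-5 + c\right)}{-1 + N} = \frac{-5 + 2 c}{-1 + N}$)
$m{\left(-10,- 4 \left(1 + 6\right) \right)} \left(73 - \left(-1\right) 388\right) = \frac{-5 + 2 \left(- 4 \left(1 + 6\right)\right)}{-1 - 10} \left(73 - \left(-1\right) 388\right) = \frac{-5 + 2 \left(\left(-4\right) 7\right)}{-11} \left(73 - -388\right) = - \frac{-5 + 2 \left(-28\right)}{11} \left(73 + 388\right) = - \frac{-5 - 56}{11} \cdot 461 = \left(- \frac{1}{11}\right) \left(-61\right) 461 = \frac{61}{11} \cdot 461 = \frac{28121}{11}$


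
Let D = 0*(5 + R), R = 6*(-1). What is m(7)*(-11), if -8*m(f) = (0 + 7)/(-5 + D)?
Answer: -77/40 ≈ -1.9250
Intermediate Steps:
R = -6
D = 0 (D = 0*(5 - 6) = 0*(-1) = 0)
m(f) = 7/40 (m(f) = -(0 + 7)/(8*(-5 + 0)) = -7/(8*(-5)) = -7*(-1)/(8*5) = -1/8*(-7/5) = 7/40)
m(7)*(-11) = (7/40)*(-11) = -77/40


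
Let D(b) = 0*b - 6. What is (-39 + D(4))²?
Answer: 2025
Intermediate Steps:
D(b) = -6 (D(b) = 0 - 6 = -6)
(-39 + D(4))² = (-39 - 6)² = (-45)² = 2025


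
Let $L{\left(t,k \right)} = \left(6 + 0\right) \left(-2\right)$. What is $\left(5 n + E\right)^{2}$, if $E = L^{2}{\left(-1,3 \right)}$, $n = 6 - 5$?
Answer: $22201$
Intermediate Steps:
$L{\left(t,k \right)} = -12$ ($L{\left(t,k \right)} = 6 \left(-2\right) = -12$)
$n = 1$ ($n = 6 - 5 = 1$)
$E = 144$ ($E = \left(-12\right)^{2} = 144$)
$\left(5 n + E\right)^{2} = \left(5 \cdot 1 + 144\right)^{2} = \left(5 + 144\right)^{2} = 149^{2} = 22201$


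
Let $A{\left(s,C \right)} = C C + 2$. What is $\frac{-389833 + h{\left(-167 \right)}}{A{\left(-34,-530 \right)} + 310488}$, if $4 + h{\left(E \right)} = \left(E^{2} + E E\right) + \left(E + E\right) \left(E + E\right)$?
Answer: $- \frac{222503}{591390} \approx -0.37624$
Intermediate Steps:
$A{\left(s,C \right)} = 2 + C^{2}$ ($A{\left(s,C \right)} = C^{2} + 2 = 2 + C^{2}$)
$h{\left(E \right)} = -4 + 6 E^{2}$ ($h{\left(E \right)} = -4 + \left(\left(E^{2} + E E\right) + \left(E + E\right) \left(E + E\right)\right) = -4 + \left(\left(E^{2} + E^{2}\right) + 2 E 2 E\right) = -4 + \left(2 E^{2} + 4 E^{2}\right) = -4 + 6 E^{2}$)
$\frac{-389833 + h{\left(-167 \right)}}{A{\left(-34,-530 \right)} + 310488} = \frac{-389833 - \left(4 - 6 \left(-167\right)^{2}\right)}{\left(2 + \left(-530\right)^{2}\right) + 310488} = \frac{-389833 + \left(-4 + 6 \cdot 27889\right)}{\left(2 + 280900\right) + 310488} = \frac{-389833 + \left(-4 + 167334\right)}{280902 + 310488} = \frac{-389833 + 167330}{591390} = \left(-222503\right) \frac{1}{591390} = - \frac{222503}{591390}$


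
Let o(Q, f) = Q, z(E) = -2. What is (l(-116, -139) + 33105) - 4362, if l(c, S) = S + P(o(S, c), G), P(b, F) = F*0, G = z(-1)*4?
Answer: 28604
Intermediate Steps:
G = -8 (G = -2*4 = -8)
P(b, F) = 0
l(c, S) = S (l(c, S) = S + 0 = S)
(l(-116, -139) + 33105) - 4362 = (-139 + 33105) - 4362 = 32966 - 4362 = 28604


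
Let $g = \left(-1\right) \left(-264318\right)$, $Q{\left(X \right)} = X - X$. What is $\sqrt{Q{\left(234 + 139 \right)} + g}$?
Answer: $\sqrt{264318} \approx 514.12$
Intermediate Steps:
$Q{\left(X \right)} = 0$
$g = 264318$
$\sqrt{Q{\left(234 + 139 \right)} + g} = \sqrt{0 + 264318} = \sqrt{264318}$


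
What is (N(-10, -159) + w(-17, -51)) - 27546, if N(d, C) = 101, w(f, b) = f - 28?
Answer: -27490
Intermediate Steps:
w(f, b) = -28 + f
(N(-10, -159) + w(-17, -51)) - 27546 = (101 + (-28 - 17)) - 27546 = (101 - 45) - 27546 = 56 - 27546 = -27490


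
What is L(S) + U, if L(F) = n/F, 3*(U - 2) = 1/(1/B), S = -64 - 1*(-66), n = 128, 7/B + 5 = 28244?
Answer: 5591329/84717 ≈ 66.000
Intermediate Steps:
B = 7/28239 (B = 7/(-5 + 28244) = 7/28239 ≈ 0.00024788)
S = 2 (S = -64 + 66 = 2)
U = 169441/84717 (U = 2 + 1/(3*(1/(7/28239))) = 2 + 1/(3*(28239/7)) = 2 + (⅓)*(7/28239) = 2 + 7/84717 = 169441/84717 ≈ 2.0001)
L(F) = 128/F
L(S) + U = 128/2 + 169441/84717 = 128*(½) + 169441/84717 = 64 + 169441/84717 = 5591329/84717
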